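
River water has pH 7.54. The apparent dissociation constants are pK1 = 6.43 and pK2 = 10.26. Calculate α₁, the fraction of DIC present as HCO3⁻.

α₁ = 0.926

α₁ = 1 / (1 + [H⁺]/K1 + K2/[H⁺]) = 1 / (1 + 10^-1.11 + 10^-2.72)
   = 1 / (1 + 0.077625 + 0.0019055) = 1/1.0795 = 0.9263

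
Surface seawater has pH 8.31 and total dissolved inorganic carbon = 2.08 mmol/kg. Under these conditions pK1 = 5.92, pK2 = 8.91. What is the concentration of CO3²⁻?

[CO3²⁻] = 0.416 mmol/kg

α₂ = 1 / (1 + [H⁺]/K2 + [H⁺]²/(K1K2)) = 1 / (1 + 10^+0.60 + 10^-1.79)
   = 1 / (1 + 3.9811 + 0.016218) = 1/4.9973 = 0.2001
[CO3²⁻] = α₂ × DIC = 0.2001 × 2.08 = 0.416 mmol/kg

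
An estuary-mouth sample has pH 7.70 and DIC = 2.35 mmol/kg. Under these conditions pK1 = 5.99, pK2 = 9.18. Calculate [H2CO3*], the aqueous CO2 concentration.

[CO2*] = 0.0435 mmol/kg

α₀ = 1 / (1 + K1/[H⁺] + K1K2/[H⁺]²) = 1 / (1 + 10^+1.71 + 10^+0.23)
   = 1 / (1 + 51.286 + 1.6982) = 1/53.984 = 0.01852
[CO2*] = α₀ × DIC = 0.01852 × 2.35 = 0.0435 mmol/kg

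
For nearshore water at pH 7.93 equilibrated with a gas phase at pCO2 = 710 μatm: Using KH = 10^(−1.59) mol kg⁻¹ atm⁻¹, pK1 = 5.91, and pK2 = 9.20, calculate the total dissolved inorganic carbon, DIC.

[CO2*] = KH · pCO2 = 10^(−1.59) × 710×10^-6 = 1.825×10^-5 mol/kg
α₀ = 1/(1 + K1/[H⁺] + K1K2/[H⁺]²) = 1/(1 + 10^+2.02 + 10^+0.75) = 0.008982
DIC = [CO2*]/α₀ = 1.825×10^-5 / 0.008982 = 2.03 mmol/kg

DIC = 2.03 mmol/kg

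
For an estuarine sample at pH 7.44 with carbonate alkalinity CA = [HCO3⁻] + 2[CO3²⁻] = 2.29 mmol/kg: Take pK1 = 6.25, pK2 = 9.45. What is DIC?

CA = [HCO3⁻] + 2[CO3²⁻] = (α₁ + 2α₂)·DIC
At pH 7.44: [H⁺]/K1 = 10^-1.19 = 0.064565, K2/[H⁺] = 10^-2.01 = 0.0097724
α₁ = 1/(1 + 0.064565 + 0.0097724) = 1/1.0743 = 0.9308; α₂ = α₁·K2/[H⁺] = 0.009096
α₁ + 2α₂ = 0.9490
DIC = CA / (α₁ + 2α₂) = 2.29 / 0.9490 = 2.41 mmol/kg

DIC = 2.41 mmol/kg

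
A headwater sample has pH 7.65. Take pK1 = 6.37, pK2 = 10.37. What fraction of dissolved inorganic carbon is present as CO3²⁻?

α₂ = 0.00181

α₂ = 1 / (1 + [H⁺]/K2 + [H⁺]²/(K1K2)) = 1 / (1 + 10^+2.72 + 10^+1.44)
   = 1 / (1 + 524.81 + 27.542) = 1/553.35 = 0.001807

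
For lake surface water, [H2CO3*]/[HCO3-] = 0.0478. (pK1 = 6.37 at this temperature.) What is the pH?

From K1 = [H⁺][HCO3-]/[H2CO3*]:  pH = pK1 − log₁₀([H2CO3*]/[HCO3-])
log₁₀(0.0478) = -1.321
pH = 6.37 − (-1.321) = 7.69

pH = 7.69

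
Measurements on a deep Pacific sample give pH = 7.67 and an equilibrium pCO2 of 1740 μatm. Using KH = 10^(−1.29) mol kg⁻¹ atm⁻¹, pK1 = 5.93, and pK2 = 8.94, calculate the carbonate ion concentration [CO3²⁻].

[CO3²⁻] = 0.263 mmol/kg

[CO2*] = KH · pCO2 = 10^(−1.29) × 1740×10^-6 = 8.924×10^-5 mol/kg
α₀ = 1/(1 + K1/[H⁺] + K1K2/[H⁺]²) = 1/(1 + 10^+1.74 + 10^+0.47) = 0.01698
DIC = [CO2*]/α₀ = 8.924×10^-5 / 0.01698 = 5.257 mmol/kg
[CO3²⁻] = α₂·DIC; α₂ = 0.05010, so [CO3²⁻] = 0.05010 × 5.257 = 0.263 mmol/kg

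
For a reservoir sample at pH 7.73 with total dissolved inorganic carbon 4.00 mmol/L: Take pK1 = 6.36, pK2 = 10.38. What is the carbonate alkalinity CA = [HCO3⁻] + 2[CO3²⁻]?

CA = [HCO3⁻] + 2[CO3²⁻] = (α₁ + 2α₂)·DIC
At pH 7.73: [H⁺]/K1 = 10^-1.37 = 0.042658, K2/[H⁺] = 10^-2.65 = 0.0022387
α₁ = 1/(1 + 0.042658 + 0.0022387) = 1/1.0449 = 0.9570; α₂ = α₁·K2/[H⁺] = 0.002143
α₁ + 2α₂ = 0.9613
CA = 0.9613 × 4.00 = 3.85 mmol/L

CA = 3.85 mmol/L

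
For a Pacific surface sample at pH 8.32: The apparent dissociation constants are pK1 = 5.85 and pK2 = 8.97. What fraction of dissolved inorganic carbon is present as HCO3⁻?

α₁ = 1 / (1 + [H⁺]/K1 + K2/[H⁺]) = 1 / (1 + 10^-2.47 + 10^-0.65)
   = 1 / (1 + 0.0033884 + 0.22387) = 1/1.2273 = 0.8148

α₁ = 0.815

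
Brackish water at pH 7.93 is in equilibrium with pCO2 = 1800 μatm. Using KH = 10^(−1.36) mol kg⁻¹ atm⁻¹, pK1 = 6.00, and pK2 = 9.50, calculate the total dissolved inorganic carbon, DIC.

DIC = 6.95 mmol/kg

[CO2*] = KH · pCO2 = 10^(−1.36) × 1800×10^-6 = 7.857×10^-5 mol/kg
α₀ = 1/(1 + K1/[H⁺] + K1K2/[H⁺]²) = 1/(1 + 10^+1.93 + 10^+0.36) = 0.01131
DIC = [CO2*]/α₀ = 7.857×10^-5 / 0.01131 = 6.95 mmol/kg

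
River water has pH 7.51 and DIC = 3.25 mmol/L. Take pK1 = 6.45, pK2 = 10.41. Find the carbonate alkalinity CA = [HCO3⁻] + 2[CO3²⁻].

CA = [HCO3⁻] + 2[CO3²⁻] = (α₁ + 2α₂)·DIC
At pH 7.51: [H⁺]/K1 = 10^-1.06 = 0.087096, K2/[H⁺] = 10^-2.90 = 0.0012589
α₁ = 1/(1 + 0.087096 + 0.0012589) = 1/1.0884 = 0.9188; α₂ = α₁·K2/[H⁺] = 0.001157
α₁ + 2α₂ = 0.9211
CA = 0.9211 × 3.25 = 2.99 mmol/L

CA = 2.99 mmol/L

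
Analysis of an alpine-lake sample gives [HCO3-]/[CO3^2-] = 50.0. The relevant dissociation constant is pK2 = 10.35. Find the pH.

From K2 = [H⁺][CO3^2-]/[HCO3-]:  pH = pK2 − log₁₀([HCO3-]/[CO3^2-])
log₁₀(50.0) = +1.699
pH = 10.35 − (+1.699) = 8.65

pH = 8.65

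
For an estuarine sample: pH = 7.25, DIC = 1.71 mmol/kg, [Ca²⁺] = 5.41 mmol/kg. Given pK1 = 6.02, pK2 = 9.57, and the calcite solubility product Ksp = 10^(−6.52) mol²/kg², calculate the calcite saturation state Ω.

α₂ = 1 / (1 + [H⁺]/K2 + [H⁺]²/(K1K2)) = 1 / (1 + 10^+2.32 + 10^+1.09)
   = 1 / (1 + 208.93 + 12.303) = 1/222.23 = 0.004500
[CO3²⁻] = α₂ × DIC = 0.004500 × 1.71 = 0.007695 mmol/kg = 7.695 μmol/kg
Ksp = 10^(−6.52) = 3.020×10^-7
Ω = [Ca²⁺][CO3²⁻]/Ksp = (5.41×10^-3)(7.695×10^-6) / 3.020×10^-7 = 0.138

Ω = 0.138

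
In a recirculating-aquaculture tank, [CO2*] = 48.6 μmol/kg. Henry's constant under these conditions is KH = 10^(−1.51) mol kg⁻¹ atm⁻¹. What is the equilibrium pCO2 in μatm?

pCO2 = 1570 μatm

KH = 10^(−1.51) = 3.090×10^-2 mol kg⁻¹ atm⁻¹
pCO2 = [CO2*]/KH = 48.6×10^-6 / 3.090×10^-2 = 1.57×10^-3 atm = 1570 μatm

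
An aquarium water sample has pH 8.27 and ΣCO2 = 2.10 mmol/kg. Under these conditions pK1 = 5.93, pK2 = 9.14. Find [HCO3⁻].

α₁ = 1 / (1 + [H⁺]/K1 + K2/[H⁺]) = 1 / (1 + 10^-2.34 + 10^-0.87)
   = 1 / (1 + 0.0045709 + 0.13490) = 1/1.1395 = 0.8776
[HCO3⁻] = α₁ × DIC = 0.8776 × 2.10 = 1.84 mmol/kg

[HCO3⁻] = 1.84 mmol/kg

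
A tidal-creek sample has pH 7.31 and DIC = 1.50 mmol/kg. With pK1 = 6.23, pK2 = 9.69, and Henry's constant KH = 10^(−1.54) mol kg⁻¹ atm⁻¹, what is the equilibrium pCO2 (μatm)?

α₀ = 1 / (1 + K1/[H⁺] + K1K2/[H⁺]²) = 1 / (1 + 10^+1.08 + 10^-1.30)
   = 1 / (1 + 12.023 + 0.050119) = 1/13.073 = 0.07649
[CO2*] = α₀ × DIC = 0.07649 × 1.50 = 0.1147 mmol/kg
pCO2 = [CO2*]/KH = 1.147×10^-4 / 2.884×10^-2 = 3980 μatm

pCO2 = 3980 μatm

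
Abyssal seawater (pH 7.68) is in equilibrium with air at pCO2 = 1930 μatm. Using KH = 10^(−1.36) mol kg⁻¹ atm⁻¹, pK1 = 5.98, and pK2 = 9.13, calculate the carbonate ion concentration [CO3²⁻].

[CO2*] = KH · pCO2 = 10^(−1.36) × 1930×10^-6 = 8.425×10^-5 mol/kg
α₀ = 1/(1 + K1/[H⁺] + K1K2/[H⁺]²) = 1/(1 + 10^+1.70 + 10^+0.25) = 0.01890
DIC = [CO2*]/α₀ = 8.425×10^-5 / 0.01890 = 4.456 mmol/kg
[CO3²⁻] = α₂·DIC; α₂ = 0.03362, so [CO3²⁻] = 0.03362 × 4.456 = 0.150 mmol/kg

[CO3²⁻] = 0.150 mmol/kg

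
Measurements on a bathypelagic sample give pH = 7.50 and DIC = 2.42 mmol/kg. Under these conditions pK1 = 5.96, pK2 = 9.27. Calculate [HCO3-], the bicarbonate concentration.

α₁ = 1 / (1 + [H⁺]/K1 + K2/[H⁺]) = 1 / (1 + 10^-1.54 + 10^-1.77)
   = 1 / (1 + 0.028840 + 0.016982) = 1/1.0458 = 0.9562
[HCO3⁻] = α₁ × DIC = 0.9562 × 2.42 = 2.31 mmol/kg

[HCO3⁻] = 2.31 mmol/kg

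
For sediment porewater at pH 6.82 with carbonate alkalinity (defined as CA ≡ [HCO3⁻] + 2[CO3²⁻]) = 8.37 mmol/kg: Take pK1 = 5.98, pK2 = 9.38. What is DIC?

DIC = 9.55 mmol/kg

CA = [HCO3⁻] + 2[CO3²⁻] = (α₁ + 2α₂)·DIC
At pH 6.82: [H⁺]/K1 = 10^-0.84 = 0.14454, K2/[H⁺] = 10^-2.56 = 0.0027542
α₁ = 1/(1 + 0.14454 + 0.0027542) = 1/1.1473 = 0.8716; α₂ = α₁·K2/[H⁺] = 0.002401
α₁ + 2α₂ = 0.8764
DIC = CA / (α₁ + 2α₂) = 8.37 / 0.8764 = 9.55 mmol/kg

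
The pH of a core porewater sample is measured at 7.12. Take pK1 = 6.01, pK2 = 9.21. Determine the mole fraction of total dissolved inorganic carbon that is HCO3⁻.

α₁ = 0.921

α₁ = 1 / (1 + [H⁺]/K1 + K2/[H⁺]) = 1 / (1 + 10^-1.11 + 10^-2.09)
   = 1 / (1 + 0.077625 + 0.0081283) = 1/1.0858 = 0.9210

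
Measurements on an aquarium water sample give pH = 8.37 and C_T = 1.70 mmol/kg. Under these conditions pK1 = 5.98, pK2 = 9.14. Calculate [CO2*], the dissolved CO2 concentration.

α₀ = 1 / (1 + K1/[H⁺] + K1K2/[H⁺]²) = 1 / (1 + 10^+2.39 + 10^+1.62)
   = 1 / (1 + 245.47 + 41.687) = 1/288.16 = 0.003470
[CO2*] = α₀ × DIC = 0.003470 × 1.70 = 0.00590 mmol/kg = 5.90 μmol/kg

[CO2*] = 5.90 μmol/kg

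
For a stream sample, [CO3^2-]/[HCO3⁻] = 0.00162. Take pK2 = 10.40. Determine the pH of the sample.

From K2 = [H⁺][CO3^2-]/[HCO3⁻]:  pH = pK2 + log₁₀([CO3^2-]/[HCO3⁻])
log₁₀(0.00162) = -2.790
pH = 10.40 + (-2.790) = 7.61

pH = 7.61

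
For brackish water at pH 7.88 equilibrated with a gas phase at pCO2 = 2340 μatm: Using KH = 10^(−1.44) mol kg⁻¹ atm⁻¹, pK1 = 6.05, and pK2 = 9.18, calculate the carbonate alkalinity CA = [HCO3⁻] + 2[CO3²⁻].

[CO2*] = KH · pCO2 = 10^(−1.44) × 2340×10^-6 = 8.496×10^-5 mol/kg
α₀ = 1/(1 + K1/[H⁺] + K1K2/[H⁺]²) = 1/(1 + 10^+1.83 + 10^+0.53) = 0.01389
DIC = [CO2*]/α₀ = 8.496×10^-5 / 0.01389 = 6.117 mmol/kg
CA = (α₁ + 2α₂)·DIC = (0.9390 + 2×0.04706) × 6.117 = 6.32 mmol/kg

CA = 6.32 mmol/kg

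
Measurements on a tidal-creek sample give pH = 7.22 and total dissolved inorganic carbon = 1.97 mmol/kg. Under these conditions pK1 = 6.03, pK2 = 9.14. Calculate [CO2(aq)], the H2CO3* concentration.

α₀ = 1 / (1 + K1/[H⁺] + K1K2/[H⁺]²) = 1 / (1 + 10^+1.19 + 10^-0.73)
   = 1 / (1 + 15.488 + 0.18621) = 1/16.674 = 0.05997
[CO2*] = α₀ × DIC = 0.05997 × 1.97 = 0.118 mmol/kg

[CO2*] = 0.118 mmol/kg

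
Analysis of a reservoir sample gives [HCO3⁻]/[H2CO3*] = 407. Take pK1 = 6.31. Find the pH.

pH = 8.92

From K1 = [H⁺][HCO3⁻]/[H2CO3*]:  pH = pK1 + log₁₀([HCO3⁻]/[H2CO3*])
log₁₀(407) = +2.610
pH = 6.31 + (+2.610) = 8.92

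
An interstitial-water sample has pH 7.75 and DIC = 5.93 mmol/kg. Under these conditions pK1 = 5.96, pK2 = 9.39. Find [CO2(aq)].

α₀ = 1 / (1 + K1/[H⁺] + K1K2/[H⁺]²) = 1 / (1 + 10^+1.79 + 10^+0.15)
   = 1 / (1 + 61.660 + 1.4125) = 1/64.072 = 0.01561
[CO2*] = α₀ × DIC = 0.01561 × 5.93 = 0.0926 mmol/kg

[CO2*] = 0.0926 mmol/kg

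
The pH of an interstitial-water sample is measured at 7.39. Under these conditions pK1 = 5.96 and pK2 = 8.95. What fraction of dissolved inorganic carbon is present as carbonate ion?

α₂ = 1 / (1 + [H⁺]/K2 + [H⁺]²/(K1K2)) = 1 / (1 + 10^+1.56 + 10^+0.13)
   = 1 / (1 + 36.308 + 1.3490) = 1/38.657 = 0.02587

α₂ = 0.0259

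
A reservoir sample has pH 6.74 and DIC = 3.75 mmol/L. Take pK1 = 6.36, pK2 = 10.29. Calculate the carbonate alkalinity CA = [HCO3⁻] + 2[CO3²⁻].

CA = 2.65 mmol/L

CA = [HCO3⁻] + 2[CO3²⁻] = (α₁ + 2α₂)·DIC
At pH 6.74: [H⁺]/K1 = 10^-0.38 = 0.41687, K2/[H⁺] = 10^-3.55 = 0.00028184
α₁ = 1/(1 + 0.41687 + 0.00028184) = 1/1.4172 = 0.7056; α₂ = α₁·K2/[H⁺] = 0.0001989
α₁ + 2α₂ = 0.7060
CA = 0.7060 × 3.75 = 2.65 mmol/L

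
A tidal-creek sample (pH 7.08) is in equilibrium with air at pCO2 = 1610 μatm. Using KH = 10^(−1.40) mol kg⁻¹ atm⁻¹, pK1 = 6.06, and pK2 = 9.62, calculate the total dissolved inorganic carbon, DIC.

DIC = 0.737 mmol/kg

[CO2*] = KH · pCO2 = 10^(−1.40) × 1610×10^-6 = 6.410×10^-5 mol/kg
α₀ = 1/(1 + K1/[H⁺] + K1K2/[H⁺]²) = 1/(1 + 10^+1.02 + 10^-1.52) = 0.08695
DIC = [CO2*]/α₀ = 6.410×10^-5 / 0.08695 = 0.737 mmol/kg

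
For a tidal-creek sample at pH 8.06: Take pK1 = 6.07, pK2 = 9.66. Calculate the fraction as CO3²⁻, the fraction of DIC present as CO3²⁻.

α₂ = 1 / (1 + [H⁺]/K2 + [H⁺]²/(K1K2)) = 1 / (1 + 10^+1.60 + 10^-0.39)
   = 1 / (1 + 39.811 + 0.40738) = 1/41.218 = 0.02426

α₂ = 0.0243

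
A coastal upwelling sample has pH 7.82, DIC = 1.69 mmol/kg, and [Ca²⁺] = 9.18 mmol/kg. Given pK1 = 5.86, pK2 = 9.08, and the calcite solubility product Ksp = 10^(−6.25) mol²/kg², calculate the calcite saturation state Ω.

α₂ = 1 / (1 + [H⁺]/K2 + [H⁺]²/(K1K2)) = 1 / (1 + 10^+1.26 + 10^-0.70)
   = 1 / (1 + 18.197 + 0.19953) = 1/19.397 = 0.05156
[CO3²⁻] = α₂ × DIC = 0.05156 × 1.69 = 0.08713 mmol/kg
Ksp = 10^(−6.25) = 5.623×10^-7
Ω = [Ca²⁺][CO3²⁻]/Ksp = (9.18×10^-3)(8.713×10^-5) / 5.623×10^-7 = 1.42

Ω = 1.42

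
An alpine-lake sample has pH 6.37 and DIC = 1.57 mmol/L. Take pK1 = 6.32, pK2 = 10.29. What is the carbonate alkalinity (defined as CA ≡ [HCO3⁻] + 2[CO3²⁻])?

CA = 0.830 mmol/L

CA = [HCO3⁻] + 2[CO3²⁻] = (α₁ + 2α₂)·DIC
At pH 6.37: [H⁺]/K1 = 10^-0.05 = 0.89125, K2/[H⁺] = 10^-3.92 = 0.00012023
α₁ = 1/(1 + 0.89125 + 0.00012023) = 1/1.8914 = 0.5287; α₂ = α₁·K2/[H⁺] = 6.357×10^-5
α₁ + 2α₂ = 0.5288
CA = 0.5288 × 1.57 = 0.830 mmol/L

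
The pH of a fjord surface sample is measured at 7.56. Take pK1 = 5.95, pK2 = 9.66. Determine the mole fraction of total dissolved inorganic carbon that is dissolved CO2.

α₀ = 1 / (1 + K1/[H⁺] + K1K2/[H⁺]²) = 1 / (1 + 10^+1.61 + 10^-0.49)
   = 1 / (1 + 40.738 + 0.32359) = 1/42.062 = 0.02377

α₀ = 0.0238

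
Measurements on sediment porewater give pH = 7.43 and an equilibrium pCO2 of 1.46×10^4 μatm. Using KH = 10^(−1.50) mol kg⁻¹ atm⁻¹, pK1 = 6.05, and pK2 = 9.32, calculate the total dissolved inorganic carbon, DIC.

[CO2*] = KH · pCO2 = 10^(−1.50) × 1.46×10^4×10^-6 = 4.617×10^-4 mol/kg
α₀ = 1/(1 + K1/[H⁺] + K1K2/[H⁺]²) = 1/(1 + 10^+1.38 + 10^-0.51) = 0.03953
DIC = [CO2*]/α₀ = 4.617×10^-4 / 0.03953 = 11.7 mmol/kg

DIC = 11.7 mmol/kg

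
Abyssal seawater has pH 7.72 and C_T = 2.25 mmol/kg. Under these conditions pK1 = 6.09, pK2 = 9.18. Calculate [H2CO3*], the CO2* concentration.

[CO2*] = 0.0498 mmol/kg

α₀ = 1 / (1 + K1/[H⁺] + K1K2/[H⁺]²) = 1 / (1 + 10^+1.63 + 10^+0.17)
   = 1 / (1 + 42.658 + 1.4791) = 1/45.137 = 0.02215
[CO2*] = α₀ × DIC = 0.02215 × 2.25 = 0.0498 mmol/kg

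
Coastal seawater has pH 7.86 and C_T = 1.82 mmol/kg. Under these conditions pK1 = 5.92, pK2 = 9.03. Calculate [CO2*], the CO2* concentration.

α₀ = 1 / (1 + K1/[H⁺] + K1K2/[H⁺]²) = 1 / (1 + 10^+1.94 + 10^+0.77)
   = 1 / (1 + 87.096 + 5.8884) = 1/93.985 = 0.01064
[CO2*] = α₀ × DIC = 0.01064 × 1.82 = 0.0194 mmol/kg = 19.4 μmol/kg

[CO2*] = 19.4 μmol/kg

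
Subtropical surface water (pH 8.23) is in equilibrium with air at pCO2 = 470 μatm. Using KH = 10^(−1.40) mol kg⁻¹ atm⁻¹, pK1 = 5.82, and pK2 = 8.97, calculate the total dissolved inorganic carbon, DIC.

DIC = 5.70 mmol/kg

[CO2*] = KH · pCO2 = 10^(−1.40) × 470×10^-6 = 1.871×10^-5 mol/kg
α₀ = 1/(1 + K1/[H⁺] + K1K2/[H⁺]²) = 1/(1 + 10^+2.41 + 10^+1.67) = 0.003281
DIC = [CO2*]/α₀ = 1.871×10^-5 / 0.003281 = 5.70 mmol/kg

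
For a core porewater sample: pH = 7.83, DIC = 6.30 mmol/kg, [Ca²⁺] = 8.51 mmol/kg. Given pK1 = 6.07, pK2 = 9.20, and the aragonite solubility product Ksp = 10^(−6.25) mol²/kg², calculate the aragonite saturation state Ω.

Ω = 3.84

α₂ = 1 / (1 + [H⁺]/K2 + [H⁺]²/(K1K2)) = 1 / (1 + 10^+1.37 + 10^-0.39)
   = 1 / (1 + 23.442 + 0.40738) = 1/24.850 = 0.04024
[CO3²⁻] = α₂ × DIC = 0.04024 × 6.30 = 0.2535 mmol/kg
Ksp = 10^(−6.25) = 5.623×10^-7
Ω = [Ca²⁺][CO3²⁻]/Ksp = (8.51×10^-3)(2.535×10^-4) / 5.623×10^-7 = 3.84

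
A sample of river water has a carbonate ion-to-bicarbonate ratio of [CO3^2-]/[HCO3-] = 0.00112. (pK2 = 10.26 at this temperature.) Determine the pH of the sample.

pH = 7.31

From K2 = [H⁺][CO3^2-]/[HCO3-]:  pH = pK2 + log₁₀([CO3^2-]/[HCO3-])
log₁₀(0.00112) = -2.951
pH = 10.26 + (-2.951) = 7.31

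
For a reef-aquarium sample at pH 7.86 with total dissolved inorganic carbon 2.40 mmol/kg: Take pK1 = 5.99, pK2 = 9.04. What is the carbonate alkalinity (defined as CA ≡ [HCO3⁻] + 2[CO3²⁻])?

CA = 2.52 mmol/kg

CA = [HCO3⁻] + 2[CO3²⁻] = (α₁ + 2α₂)·DIC
At pH 7.86: [H⁺]/K1 = 10^-1.87 = 0.013490, K2/[H⁺] = 10^-1.18 = 0.066069
α₁ = 1/(1 + 0.013490 + 0.066069) = 1/1.0796 = 0.9263; α₂ = α₁·K2/[H⁺] = 0.06120
α₁ + 2α₂ = 1.0487
CA = 1.0487 × 2.40 = 2.52 mmol/kg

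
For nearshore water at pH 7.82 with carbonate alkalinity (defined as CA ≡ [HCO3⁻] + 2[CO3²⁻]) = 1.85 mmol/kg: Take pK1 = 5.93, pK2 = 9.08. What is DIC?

DIC = 1.78 mmol/kg

CA = [HCO3⁻] + 2[CO3²⁻] = (α₁ + 2α₂)·DIC
At pH 7.82: [H⁺]/K1 = 10^-1.89 = 0.012882, K2/[H⁺] = 10^-1.26 = 0.054954
α₁ = 1/(1 + 0.012882 + 0.054954) = 1/1.0678 = 0.9365; α₂ = α₁·K2/[H⁺] = 0.05146
α₁ + 2α₂ = 1.0394
DIC = CA / (α₁ + 2α₂) = 1.85 / 1.0394 = 1.78 mmol/kg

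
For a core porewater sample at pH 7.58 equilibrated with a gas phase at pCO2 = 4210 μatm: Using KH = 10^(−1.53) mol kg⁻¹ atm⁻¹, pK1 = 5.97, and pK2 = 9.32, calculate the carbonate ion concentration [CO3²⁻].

[CO3²⁻] = 0.0921 mmol/kg

[CO2*] = KH · pCO2 = 10^(−1.53) × 4210×10^-6 = 1.242×10^-4 mol/kg
α₀ = 1/(1 + K1/[H⁺] + K1K2/[H⁺]²) = 1/(1 + 10^+1.61 + 10^-0.13) = 0.02354
DIC = [CO2*]/α₀ = 1.242×10^-4 / 0.02354 = 5.278 mmol/kg
[CO3²⁻] = α₂·DIC; α₂ = 0.01745, so [CO3²⁻] = 0.01745 × 5.278 = 0.0921 mmol/kg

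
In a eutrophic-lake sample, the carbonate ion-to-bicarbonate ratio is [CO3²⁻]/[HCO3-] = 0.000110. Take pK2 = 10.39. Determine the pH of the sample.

pH = 6.43

From K2 = [H⁺][CO3²⁻]/[HCO3-]:  pH = pK2 + log₁₀([CO3²⁻]/[HCO3-])
log₁₀(0.000110) = -3.959
pH = 10.39 + (-3.959) = 6.43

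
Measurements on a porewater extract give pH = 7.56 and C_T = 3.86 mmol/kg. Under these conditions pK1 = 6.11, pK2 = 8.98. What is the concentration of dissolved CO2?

[CO2*] = 0.128 mmol/kg

α₀ = 1 / (1 + K1/[H⁺] + K1K2/[H⁺]²) = 1 / (1 + 10^+1.45 + 10^+0.03)
   = 1 / (1 + 28.184 + 1.0715) = 1/30.255 = 0.03305
[CO2*] = α₀ × DIC = 0.03305 × 3.86 = 0.128 mmol/kg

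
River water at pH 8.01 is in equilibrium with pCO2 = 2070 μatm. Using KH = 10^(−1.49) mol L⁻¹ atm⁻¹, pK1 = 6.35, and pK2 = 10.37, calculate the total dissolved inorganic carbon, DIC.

DIC = 3.14 mmol/L

[CO2*] = KH · pCO2 = 10^(−1.49) × 2070×10^-6 = 6.698×10^-5 mol/L
α₀ = 1/(1 + K1/[H⁺] + K1K2/[H⁺]²) = 1/(1 + 10^+1.66 + 10^-0.70) = 0.02132
DIC = [CO2*]/α₀ = 6.698×10^-5 / 0.02132 = 3.14 mmol/L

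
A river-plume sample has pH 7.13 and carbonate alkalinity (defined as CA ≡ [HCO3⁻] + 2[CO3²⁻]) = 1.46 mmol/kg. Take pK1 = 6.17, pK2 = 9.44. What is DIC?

CA = [HCO3⁻] + 2[CO3²⁻] = (α₁ + 2α₂)·DIC
At pH 7.13: [H⁺]/K1 = 10^-0.96 = 0.10965, K2/[H⁺] = 10^-2.31 = 0.0048978
α₁ = 1/(1 + 0.10965 + 0.0048978) = 1/1.1145 = 0.8972; α₂ = α₁·K2/[H⁺] = 0.004394
α₁ + 2α₂ = 0.9060
DIC = CA / (α₁ + 2α₂) = 1.46 / 0.9060 = 1.61 mmol/kg

DIC = 1.61 mmol/kg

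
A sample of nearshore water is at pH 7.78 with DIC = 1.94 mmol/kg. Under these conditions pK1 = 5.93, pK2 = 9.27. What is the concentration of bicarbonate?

α₁ = 1 / (1 + [H⁺]/K1 + K2/[H⁺]) = 1 / (1 + 10^-1.85 + 10^-1.49)
   = 1 / (1 + 0.014125 + 0.032359) = 1/1.0465 = 0.9556
[HCO3⁻] = α₁ × DIC = 0.9556 × 1.94 = 1.85 mmol/kg

[HCO3⁻] = 1.85 mmol/kg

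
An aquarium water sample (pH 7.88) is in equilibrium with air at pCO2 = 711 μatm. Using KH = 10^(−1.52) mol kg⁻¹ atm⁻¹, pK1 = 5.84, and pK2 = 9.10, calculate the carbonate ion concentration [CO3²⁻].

[CO2*] = KH · pCO2 = 10^(−1.52) × 711×10^-6 = 2.147×10^-5 mol/kg
α₀ = 1/(1 + K1/[H⁺] + K1K2/[H⁺]²) = 1/(1 + 10^+2.04 + 10^+0.82) = 0.008528
DIC = [CO2*]/α₀ = 2.147×10^-5 / 0.008528 = 2.518 mmol/kg
[CO3²⁻] = α₂·DIC; α₂ = 0.05635, so [CO3²⁻] = 0.05635 × 2.518 = 0.142 mmol/kg

[CO3²⁻] = 0.142 mmol/kg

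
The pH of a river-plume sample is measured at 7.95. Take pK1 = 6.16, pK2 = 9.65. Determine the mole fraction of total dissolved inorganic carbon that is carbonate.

α₂ = 0.0193

α₂ = 1 / (1 + [H⁺]/K2 + [H⁺]²/(K1K2)) = 1 / (1 + 10^+1.70 + 10^-0.09)
   = 1 / (1 + 50.119 + 0.81283) = 1/51.932 = 0.01926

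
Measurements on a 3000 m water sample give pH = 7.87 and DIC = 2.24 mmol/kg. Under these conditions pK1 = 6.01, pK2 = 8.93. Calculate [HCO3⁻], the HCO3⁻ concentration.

α₁ = 1 / (1 + [H⁺]/K1 + K2/[H⁺]) = 1 / (1 + 10^-1.86 + 10^-1.06)
   = 1 / (1 + 0.013804 + 0.087096) = 1/1.1009 = 0.9083
[HCO3⁻] = α₁ × DIC = 0.9083 × 2.24 = 2.03 mmol/kg

[HCO3⁻] = 2.03 mmol/kg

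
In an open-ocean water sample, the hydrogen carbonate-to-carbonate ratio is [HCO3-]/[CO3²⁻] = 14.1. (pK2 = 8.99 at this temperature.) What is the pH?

pH = 7.84

From K2 = [H⁺][CO3²⁻]/[HCO3-]:  pH = pK2 − log₁₀([HCO3-]/[CO3²⁻])
log₁₀(14.1) = +1.149
pH = 8.99 − (+1.149) = 7.84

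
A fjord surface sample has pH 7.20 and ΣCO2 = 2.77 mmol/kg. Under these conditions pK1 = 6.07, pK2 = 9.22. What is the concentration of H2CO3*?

[CO2*] = 0.189 mmol/kg

α₀ = 1 / (1 + K1/[H⁺] + K1K2/[H⁺]²) = 1 / (1 + 10^+1.13 + 10^-0.89)
   = 1 / (1 + 13.490 + 0.12882) = 1/14.618 = 0.06841
[CO2*] = α₀ × DIC = 0.06841 × 2.77 = 0.189 mmol/kg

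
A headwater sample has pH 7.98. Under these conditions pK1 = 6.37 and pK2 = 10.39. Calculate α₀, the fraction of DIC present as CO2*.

α₀ = 0.0239

α₀ = 1 / (1 + K1/[H⁺] + K1K2/[H⁺]²) = 1 / (1 + 10^+1.61 + 10^-0.80)
   = 1 / (1 + 40.738 + 0.15849) = 1/41.897 = 0.02387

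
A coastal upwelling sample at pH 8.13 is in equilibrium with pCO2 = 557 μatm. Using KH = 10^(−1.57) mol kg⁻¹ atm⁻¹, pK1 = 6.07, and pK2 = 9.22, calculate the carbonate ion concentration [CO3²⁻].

[CO2*] = KH · pCO2 = 10^(−1.57) × 557×10^-6 = 1.499×10^-5 mol/kg
α₀ = 1/(1 + K1/[H⁺] + K1K2/[H⁺]²) = 1/(1 + 10^+2.06 + 10^+0.97) = 0.007991
DIC = [CO2*]/α₀ = 1.499×10^-5 / 0.007991 = 1.876 mmol/kg
[CO3²⁻] = α₂·DIC; α₂ = 0.07457, so [CO3²⁻] = 0.07457 × 1.876 = 0.140 mmol/kg

[CO3²⁻] = 0.140 mmol/kg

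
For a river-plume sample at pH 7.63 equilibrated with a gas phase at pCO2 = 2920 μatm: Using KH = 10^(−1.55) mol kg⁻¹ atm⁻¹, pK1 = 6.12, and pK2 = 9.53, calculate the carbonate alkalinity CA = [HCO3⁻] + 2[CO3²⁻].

[CO2*] = KH · pCO2 = 10^(−1.55) × 2920×10^-6 = 8.230×10^-5 mol/kg
α₀ = 1/(1 + K1/[H⁺] + K1K2/[H⁺]²) = 1/(1 + 10^+1.51 + 10^-0.39) = 0.02961
DIC = [CO2*]/α₀ = 8.230×10^-5 / 0.02961 = 2.779 mmol/kg
CA = (α₁ + 2α₂)·DIC = (0.9583 + 2×0.01206) × 2.779 = 2.73 mmol/kg

CA = 2.73 mmol/kg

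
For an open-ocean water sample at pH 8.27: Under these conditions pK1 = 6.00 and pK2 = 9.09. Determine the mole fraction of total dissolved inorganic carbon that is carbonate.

α₂ = 1 / (1 + [H⁺]/K2 + [H⁺]²/(K1K2)) = 1 / (1 + 10^+0.82 + 10^-1.45)
   = 1 / (1 + 6.6069 + 0.035481) = 1/7.6424 = 0.1308

α₂ = 0.131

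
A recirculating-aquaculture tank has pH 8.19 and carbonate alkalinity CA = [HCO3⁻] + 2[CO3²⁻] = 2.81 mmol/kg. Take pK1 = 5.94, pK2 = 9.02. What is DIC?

CA = [HCO3⁻] + 2[CO3²⁻] = (α₁ + 2α₂)·DIC
At pH 8.19: [H⁺]/K1 = 10^-2.25 = 0.0056234, K2/[H⁺] = 10^-0.83 = 0.14791
α₁ = 1/(1 + 0.0056234 + 0.14791) = 1/1.1535 = 0.8669; α₂ = α₁·K2/[H⁺] = 0.1282
α₁ + 2α₂ = 1.1233
DIC = CA / (α₁ + 2α₂) = 2.81 / 1.1233 = 2.50 mmol/kg

DIC = 2.50 mmol/kg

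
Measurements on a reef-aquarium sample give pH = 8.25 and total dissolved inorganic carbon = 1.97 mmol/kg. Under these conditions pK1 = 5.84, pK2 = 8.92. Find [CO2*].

α₀ = 1 / (1 + K1/[H⁺] + K1K2/[H⁺]²) = 1 / (1 + 10^+2.41 + 10^+1.74)
   = 1 / (1 + 257.04 + 54.954) = 1/312.99 = 0.003195
[CO2*] = α₀ × DIC = 0.003195 × 1.97 = 0.00629 mmol/kg = 6.29 μmol/kg

[CO2*] = 6.29 μmol/kg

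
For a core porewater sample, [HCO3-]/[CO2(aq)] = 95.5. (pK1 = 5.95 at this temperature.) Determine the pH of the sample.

From K1 = [H⁺][HCO3-]/[CO2(aq)]:  pH = pK1 + log₁₀([HCO3-]/[CO2(aq)])
log₁₀(95.5) = +1.980
pH = 5.95 + (+1.980) = 7.93

pH = 7.93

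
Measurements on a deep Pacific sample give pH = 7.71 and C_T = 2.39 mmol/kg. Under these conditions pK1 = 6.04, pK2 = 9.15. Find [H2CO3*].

[CO2*] = 0.0483 mmol/kg

α₀ = 1 / (1 + K1/[H⁺] + K1K2/[H⁺]²) = 1 / (1 + 10^+1.67 + 10^+0.23)
   = 1 / (1 + 46.774 + 1.6982) = 1/49.472 = 0.02021
[CO2*] = α₀ × DIC = 0.02021 × 2.39 = 0.0483 mmol/kg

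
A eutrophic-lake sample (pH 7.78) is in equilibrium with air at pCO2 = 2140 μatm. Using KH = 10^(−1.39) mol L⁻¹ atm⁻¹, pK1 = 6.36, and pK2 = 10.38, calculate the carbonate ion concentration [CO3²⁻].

[CO2*] = KH · pCO2 = 10^(−1.39) × 2140×10^-6 = 8.718×10^-5 mol/L
α₀ = 1/(1 + K1/[H⁺] + K1K2/[H⁺]²) = 1/(1 + 10^+1.42 + 10^-1.18) = 0.03654
DIC = [CO2*]/α₀ = 8.718×10^-5 / 0.03654 = 2.386 mmol/L
[CO3²⁻] = α₂·DIC; α₂ = 0.002414, so [CO3²⁻] = 0.002414 × 2.386 = 0.00576 mmol/L = 5.76 μmol/L

[CO3²⁻] = 5.76 μmol/L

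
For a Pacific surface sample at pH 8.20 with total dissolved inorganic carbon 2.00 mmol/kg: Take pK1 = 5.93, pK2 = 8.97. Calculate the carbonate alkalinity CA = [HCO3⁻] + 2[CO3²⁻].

CA = [HCO3⁻] + 2[CO3²⁻] = (α₁ + 2α₂)·DIC
At pH 8.20: [H⁺]/K1 = 10^-2.27 = 0.0053703, K2/[H⁺] = 10^-0.77 = 0.16982
α₁ = 1/(1 + 0.0053703 + 0.16982) = 1/1.1752 = 0.8509; α₂ = α₁·K2/[H⁺] = 0.1445
α₁ + 2α₂ = 1.1399
CA = 1.1399 × 2.00 = 2.28 mmol/kg

CA = 2.28 mmol/kg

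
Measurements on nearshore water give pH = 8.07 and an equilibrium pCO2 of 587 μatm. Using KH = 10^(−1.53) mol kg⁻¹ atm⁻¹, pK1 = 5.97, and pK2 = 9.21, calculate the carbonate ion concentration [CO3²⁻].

[CO2*] = KH · pCO2 = 10^(−1.53) × 587×10^-6 = 1.732×10^-5 mol/kg
α₀ = 1/(1 + K1/[H⁺] + K1K2/[H⁺]²) = 1/(1 + 10^+2.10 + 10^+0.96) = 0.007352
DIC = [CO2*]/α₀ = 1.732×10^-5 / 0.007352 = 2.356 mmol/kg
[CO3²⁻] = α₂·DIC; α₂ = 0.06705, so [CO3²⁻] = 0.06705 × 2.356 = 0.158 mmol/kg

[CO3²⁻] = 0.158 mmol/kg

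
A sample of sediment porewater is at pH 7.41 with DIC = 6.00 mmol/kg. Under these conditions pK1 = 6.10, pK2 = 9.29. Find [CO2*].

[CO2*] = 0.277 mmol/kg

α₀ = 1 / (1 + K1/[H⁺] + K1K2/[H⁺]²) = 1 / (1 + 10^+1.31 + 10^-0.57)
   = 1 / (1 + 20.417 + 0.26915) = 1/21.687 = 0.04611
[CO2*] = α₀ × DIC = 0.04611 × 6.00 = 0.277 mmol/kg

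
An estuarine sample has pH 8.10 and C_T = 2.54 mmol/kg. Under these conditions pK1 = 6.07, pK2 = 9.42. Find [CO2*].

α₀ = 1 / (1 + K1/[H⁺] + K1K2/[H⁺]²) = 1 / (1 + 10^+2.03 + 10^+0.71)
   = 1 / (1 + 107.15 + 5.1286) = 1/113.28 = 0.008828
[CO2*] = α₀ × DIC = 0.008828 × 2.54 = 0.0224 mmol/kg

[CO2*] = 0.0224 mmol/kg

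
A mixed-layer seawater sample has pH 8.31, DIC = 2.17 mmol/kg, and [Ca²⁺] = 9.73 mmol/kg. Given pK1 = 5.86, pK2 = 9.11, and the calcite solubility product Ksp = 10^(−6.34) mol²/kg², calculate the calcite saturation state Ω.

Ω = 6.30

α₂ = 1 / (1 + [H⁺]/K2 + [H⁺]²/(K1K2)) = 1 / (1 + 10^+0.80 + 10^-1.65)
   = 1 / (1 + 6.3096 + 0.022387) = 1/7.3320 = 0.1364
[CO3²⁻] = α₂ × DIC = 0.1364 × 2.17 = 0.2960 mmol/kg
Ksp = 10^(−6.34) = 4.571×10^-7
Ω = [Ca²⁺][CO3²⁻]/Ksp = (9.73×10^-3)(2.960×10^-4) / 4.571×10^-7 = 6.30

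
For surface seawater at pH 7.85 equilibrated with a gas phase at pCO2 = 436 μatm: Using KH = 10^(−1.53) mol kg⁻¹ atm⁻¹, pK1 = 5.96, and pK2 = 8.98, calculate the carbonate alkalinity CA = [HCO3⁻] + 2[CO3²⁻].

CA = 1.15 mmol/kg

[CO2*] = KH · pCO2 = 10^(−1.53) × 436×10^-6 = 1.287×10^-5 mol/kg
α₀ = 1/(1 + K1/[H⁺] + K1K2/[H⁺]²) = 1/(1 + 10^+1.89 + 10^+0.76) = 0.01185
DIC = [CO2*]/α₀ = 1.287×10^-5 / 0.01185 = 1.086 mmol/kg
CA = (α₁ + 2α₂)·DIC = (0.9200 + 2×0.06820) × 1.086 = 1.15 mmol/kg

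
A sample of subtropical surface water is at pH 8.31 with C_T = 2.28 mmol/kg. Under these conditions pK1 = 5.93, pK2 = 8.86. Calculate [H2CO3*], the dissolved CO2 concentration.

α₀ = 1 / (1 + K1/[H⁺] + K1K2/[H⁺]²) = 1 / (1 + 10^+2.38 + 10^+1.83)
   = 1 / (1 + 239.88 + 67.608) = 1/308.49 = 0.003242
[CO2*] = α₀ × DIC = 0.003242 × 2.28 = 0.00739 mmol/kg = 7.39 μmol/kg

[CO2*] = 7.39 μmol/kg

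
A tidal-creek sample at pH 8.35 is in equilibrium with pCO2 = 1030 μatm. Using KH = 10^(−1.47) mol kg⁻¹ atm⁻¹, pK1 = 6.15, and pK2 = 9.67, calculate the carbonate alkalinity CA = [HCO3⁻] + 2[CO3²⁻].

[CO2*] = KH · pCO2 = 10^(−1.47) × 1030×10^-6 = 3.490×10^-5 mol/kg
α₀ = 1/(1 + K1/[H⁺] + K1K2/[H⁺]²) = 1/(1 + 10^+2.20 + 10^+0.88) = 0.005985
DIC = [CO2*]/α₀ = 3.490×10^-5 / 0.005985 = 5.831 mmol/kg
CA = (α₁ + 2α₂)·DIC = (0.9486 + 2×0.04540) × 5.831 = 6.06 mmol/kg

CA = 6.06 mmol/kg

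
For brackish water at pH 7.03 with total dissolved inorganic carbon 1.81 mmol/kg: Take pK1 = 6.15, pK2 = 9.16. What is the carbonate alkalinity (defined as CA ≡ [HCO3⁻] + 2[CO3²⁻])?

CA = [HCO3⁻] + 2[CO3²⁻] = (α₁ + 2α₂)·DIC
At pH 7.03: [H⁺]/K1 = 10^-0.88 = 0.13183, K2/[H⁺] = 10^-2.13 = 0.0074131
α₁ = 1/(1 + 0.13183 + 0.0074131) = 1/1.1392 = 0.8778; α₂ = α₁·K2/[H⁺] = 0.006507
α₁ + 2α₂ = 0.8908
CA = 0.8908 × 1.81 = 1.61 mmol/kg

CA = 1.61 mmol/kg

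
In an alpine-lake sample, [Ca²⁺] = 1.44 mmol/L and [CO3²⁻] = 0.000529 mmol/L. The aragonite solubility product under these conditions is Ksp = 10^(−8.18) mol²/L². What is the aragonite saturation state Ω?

Ksp = 10^(−8.18) = 6.607×10^-9
Ω = [Ca²⁺][CO3²⁻]/Ksp = (1.44×10^-3)(0.000529×10^-3) / 6.607×10^-9 = 0.115

Ω = 0.115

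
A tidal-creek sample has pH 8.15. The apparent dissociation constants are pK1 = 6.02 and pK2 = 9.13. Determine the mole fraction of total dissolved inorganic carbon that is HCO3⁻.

α₁ = 1 / (1 + [H⁺]/K1 + K2/[H⁺]) = 1 / (1 + 10^-2.13 + 10^-0.98)
   = 1 / (1 + 0.0074131 + 0.10471) = 1/1.1121 = 0.8992

α₁ = 0.899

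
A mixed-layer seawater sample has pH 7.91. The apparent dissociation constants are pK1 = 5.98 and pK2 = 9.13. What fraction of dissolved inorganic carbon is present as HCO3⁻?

α₁ = 0.933

α₁ = 1 / (1 + [H⁺]/K1 + K2/[H⁺]) = 1 / (1 + 10^-1.93 + 10^-1.22)
   = 1 / (1 + 0.011749 + 0.060256) = 1/1.0720 = 0.9328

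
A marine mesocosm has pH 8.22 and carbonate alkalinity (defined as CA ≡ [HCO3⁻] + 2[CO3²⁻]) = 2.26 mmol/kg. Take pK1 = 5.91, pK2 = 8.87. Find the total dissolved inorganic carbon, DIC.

DIC = 1.92 mmol/kg

CA = [HCO3⁻] + 2[CO3²⁻] = (α₁ + 2α₂)·DIC
At pH 8.22: [H⁺]/K1 = 10^-2.31 = 0.0048978, K2/[H⁺] = 10^-0.65 = 0.22387
α₁ = 1/(1 + 0.0048978 + 0.22387) = 1/1.2288 = 0.8138; α₂ = α₁·K2/[H⁺] = 0.1822
α₁ + 2α₂ = 1.1782
DIC = CA / (α₁ + 2α₂) = 2.26 / 1.1782 = 1.92 mmol/kg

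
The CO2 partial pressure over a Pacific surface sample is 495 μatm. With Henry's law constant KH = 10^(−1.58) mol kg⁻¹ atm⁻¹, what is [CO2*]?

[CO2*] = 13.0 μmol/kg

KH = 10^(−1.58) = 2.630×10^-2 mol kg⁻¹ atm⁻¹
[CO2*] = KH · pCO2 = 2.630×10^-2 × 495×10^-6 atm = 1.30×10^-5 mol/kg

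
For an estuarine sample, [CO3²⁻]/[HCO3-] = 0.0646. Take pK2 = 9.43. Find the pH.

From K2 = [H⁺][CO3²⁻]/[HCO3-]:  pH = pK2 + log₁₀([CO3²⁻]/[HCO3-])
log₁₀(0.0646) = -1.190
pH = 9.43 + (-1.190) = 8.24

pH = 8.24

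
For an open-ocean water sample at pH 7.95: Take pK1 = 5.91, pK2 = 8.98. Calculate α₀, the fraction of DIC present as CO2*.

α₀ = 1 / (1 + K1/[H⁺] + K1K2/[H⁺]²) = 1 / (1 + 10^+2.04 + 10^+1.01)
   = 1 / (1 + 109.65 + 10.233) = 1/120.88 = 0.008273

α₀ = 0.00827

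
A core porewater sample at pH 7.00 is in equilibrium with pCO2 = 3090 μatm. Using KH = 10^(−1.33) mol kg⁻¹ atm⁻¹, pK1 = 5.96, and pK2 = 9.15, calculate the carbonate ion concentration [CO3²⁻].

[CO2*] = KH · pCO2 = 10^(−1.33) × 3090×10^-6 = 1.445×10^-4 mol/kg
α₀ = 1/(1 + K1/[H⁺] + K1K2/[H⁺]²) = 1/(1 + 10^+1.04 + 10^-1.11) = 0.08304
DIC = [CO2*]/α₀ = 1.445×10^-4 / 0.08304 = 1.740 mmol/kg
[CO3²⁻] = α₂·DIC; α₂ = 0.006446, so [CO3²⁻] = 0.006446 × 1.740 = 0.0112 mmol/kg = 11.2 μmol/kg

[CO3²⁻] = 11.2 μmol/kg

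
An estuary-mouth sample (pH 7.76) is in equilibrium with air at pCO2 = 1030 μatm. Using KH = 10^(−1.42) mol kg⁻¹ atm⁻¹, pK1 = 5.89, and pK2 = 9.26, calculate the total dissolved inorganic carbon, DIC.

DIC = 3.03 mmol/kg

[CO2*] = KH · pCO2 = 10^(−1.42) × 1030×10^-6 = 3.916×10^-5 mol/kg
α₀ = 1/(1 + K1/[H⁺] + K1K2/[H⁺]²) = 1/(1 + 10^+1.87 + 10^+0.37) = 0.01291
DIC = [CO2*]/α₀ = 3.916×10^-5 / 0.01291 = 3.03 mmol/kg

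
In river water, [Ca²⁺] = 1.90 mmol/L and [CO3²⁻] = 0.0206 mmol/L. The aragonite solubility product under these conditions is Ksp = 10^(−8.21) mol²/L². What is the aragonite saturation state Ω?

Ω = 6.35

Ksp = 10^(−8.21) = 6.166×10^-9
Ω = [Ca²⁺][CO3²⁻]/Ksp = (1.90×10^-3)(0.0206×10^-3) / 6.166×10^-9 = 6.35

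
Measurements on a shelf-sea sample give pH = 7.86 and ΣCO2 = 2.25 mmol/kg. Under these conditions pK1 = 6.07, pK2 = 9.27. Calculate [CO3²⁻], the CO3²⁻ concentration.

[CO3²⁻] = 0.0830 mmol/kg

α₂ = 1 / (1 + [H⁺]/K2 + [H⁺]²/(K1K2)) = 1 / (1 + 10^+1.41 + 10^-0.38)
   = 1 / (1 + 25.704 + 0.41687) = 1/27.121 = 0.03687
[CO3²⁻] = α₂ × DIC = 0.03687 × 2.25 = 0.0830 mmol/kg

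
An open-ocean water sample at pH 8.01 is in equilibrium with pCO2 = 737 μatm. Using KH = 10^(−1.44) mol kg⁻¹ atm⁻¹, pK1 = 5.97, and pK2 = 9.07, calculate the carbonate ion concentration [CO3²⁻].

[CO3²⁻] = 0.256 mmol/kg

[CO2*] = KH · pCO2 = 10^(−1.44) × 737×10^-6 = 2.676×10^-5 mol/kg
α₀ = 1/(1 + K1/[H⁺] + K1K2/[H⁺]²) = 1/(1 + 10^+2.04 + 10^+0.98) = 0.008320
DIC = [CO2*]/α₀ = 2.676×10^-5 / 0.008320 = 3.216 mmol/kg
[CO3²⁻] = α₂·DIC; α₂ = 0.07945, so [CO3²⁻] = 0.07945 × 3.216 = 0.256 mmol/kg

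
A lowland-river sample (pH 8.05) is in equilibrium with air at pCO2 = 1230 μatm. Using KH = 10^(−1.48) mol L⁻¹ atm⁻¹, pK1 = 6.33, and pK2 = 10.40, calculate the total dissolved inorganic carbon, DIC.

[CO2*] = KH · pCO2 = 10^(−1.48) × 1230×10^-6 = 4.073×10^-5 mol/L
α₀ = 1/(1 + K1/[H⁺] + K1K2/[H⁺]²) = 1/(1 + 10^+1.72 + 10^-0.63) = 0.01862
DIC = [CO2*]/α₀ = 4.073×10^-5 / 0.01862 = 2.19 mmol/L

DIC = 2.19 mmol/L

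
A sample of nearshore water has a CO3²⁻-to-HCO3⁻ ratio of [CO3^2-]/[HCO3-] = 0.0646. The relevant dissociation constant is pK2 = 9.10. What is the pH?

From K2 = [H⁺][CO3^2-]/[HCO3-]:  pH = pK2 + log₁₀([CO3^2-]/[HCO3-])
log₁₀(0.0646) = -1.190
pH = 9.10 + (-1.190) = 7.91

pH = 7.91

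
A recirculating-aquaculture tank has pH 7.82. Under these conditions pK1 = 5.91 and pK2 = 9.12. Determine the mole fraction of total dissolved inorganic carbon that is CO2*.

α₀ = 0.0116

α₀ = 1 / (1 + K1/[H⁺] + K1K2/[H⁺]²) = 1 / (1 + 10^+1.91 + 10^+0.61)
   = 1 / (1 + 81.283 + 4.0738) = 1/86.357 = 0.01158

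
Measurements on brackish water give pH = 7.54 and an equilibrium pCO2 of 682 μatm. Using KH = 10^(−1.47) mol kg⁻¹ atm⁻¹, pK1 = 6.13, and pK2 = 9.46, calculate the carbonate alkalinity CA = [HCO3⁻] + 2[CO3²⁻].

CA = 0.608 mmol/kg

[CO2*] = KH · pCO2 = 10^(−1.47) × 682×10^-6 = 2.311×10^-5 mol/kg
α₀ = 1/(1 + K1/[H⁺] + K1K2/[H⁺]²) = 1/(1 + 10^+1.41 + 10^-0.51) = 0.03702
DIC = [CO2*]/α₀ = 2.311×10^-5 / 0.03702 = 0.6242 mmol/kg
CA = (α₁ + 2α₂)·DIC = (0.9515 + 2×0.01144) × 0.6242 = 0.608 mmol/kg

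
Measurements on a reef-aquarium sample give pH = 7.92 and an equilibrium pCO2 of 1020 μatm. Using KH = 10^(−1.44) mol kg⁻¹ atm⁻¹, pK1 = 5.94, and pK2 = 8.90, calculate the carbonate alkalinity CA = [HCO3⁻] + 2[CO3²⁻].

[CO2*] = KH · pCO2 = 10^(−1.44) × 1020×10^-6 = 3.703×10^-5 mol/kg
α₀ = 1/(1 + K1/[H⁺] + K1K2/[H⁺]²) = 1/(1 + 10^+1.98 + 10^+1.00) = 0.009390
DIC = [CO2*]/α₀ = 3.703×10^-5 / 0.009390 = 3.944 mmol/kg
CA = (α₁ + 2α₂)·DIC = (0.8967 + 2×0.09390) × 3.944 = 4.28 mmol/kg

CA = 4.28 mmol/kg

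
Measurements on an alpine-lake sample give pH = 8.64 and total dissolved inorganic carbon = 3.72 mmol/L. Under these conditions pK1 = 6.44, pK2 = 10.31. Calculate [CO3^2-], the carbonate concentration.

α₂ = 1 / (1 + [H⁺]/K2 + [H⁺]²/(K1K2)) = 1 / (1 + 10^+1.67 + 10^-0.53)
   = 1 / (1 + 46.774 + 0.29512) = 1/48.069 = 0.02080
[CO3²⁻] = α₂ × DIC = 0.02080 × 3.72 = 0.0774 mmol/L

[CO3²⁻] = 0.0774 mmol/L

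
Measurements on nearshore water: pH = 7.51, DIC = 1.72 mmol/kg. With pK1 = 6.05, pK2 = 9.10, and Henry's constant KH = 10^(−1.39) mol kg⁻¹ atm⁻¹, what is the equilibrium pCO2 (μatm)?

α₀ = 1 / (1 + K1/[H⁺] + K1K2/[H⁺]²) = 1 / (1 + 10^+1.46 + 10^-0.13)
   = 1 / (1 + 28.840 + 0.74131) = 1/30.582 = 0.03270
[CO2*] = α₀ × DIC = 0.03270 × 1.72 = 0.05624 mmol/kg
pCO2 = [CO2*]/KH = 5.624×10^-5 / 4.074×10^-2 = 1380 μatm

pCO2 = 1380 μatm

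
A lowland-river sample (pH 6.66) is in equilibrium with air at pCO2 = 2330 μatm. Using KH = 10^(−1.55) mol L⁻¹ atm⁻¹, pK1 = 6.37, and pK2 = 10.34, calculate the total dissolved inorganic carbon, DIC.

[CO2*] = KH · pCO2 = 10^(−1.55) × 2330×10^-6 = 6.567×10^-5 mol/L
α₀ = 1/(1 + K1/[H⁺] + K1K2/[H⁺]²) = 1/(1 + 10^+0.29 + 10^-3.39) = 0.3390
DIC = [CO2*]/α₀ = 6.567×10^-5 / 0.3390 = 0.194 mmol/L

DIC = 0.194 mmol/L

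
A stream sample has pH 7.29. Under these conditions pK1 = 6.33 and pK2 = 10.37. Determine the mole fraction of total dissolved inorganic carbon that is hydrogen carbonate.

α₁ = 0.901

α₁ = 1 / (1 + [H⁺]/K1 + K2/[H⁺]) = 1 / (1 + 10^-0.96 + 10^-3.08)
   = 1 / (1 + 0.10965 + 0.00083176) = 1/1.1105 = 0.9005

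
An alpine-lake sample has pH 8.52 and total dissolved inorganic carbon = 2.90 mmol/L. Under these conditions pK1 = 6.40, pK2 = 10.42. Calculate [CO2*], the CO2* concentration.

[CO2*] = 0.0216 mmol/L

α₀ = 1 / (1 + K1/[H⁺] + K1K2/[H⁺]²) = 1 / (1 + 10^+2.12 + 10^+0.22)
   = 1 / (1 + 131.83 + 1.6596) = 1/134.49 = 0.007436
[CO2*] = α₀ × DIC = 0.007436 × 2.90 = 0.0216 mmol/L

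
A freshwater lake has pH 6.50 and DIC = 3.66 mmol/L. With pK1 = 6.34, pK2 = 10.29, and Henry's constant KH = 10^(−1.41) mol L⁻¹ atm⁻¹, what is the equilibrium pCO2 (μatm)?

pCO2 = 3.85×10^4 μatm

α₀ = 1 / (1 + K1/[H⁺] + K1K2/[H⁺]²) = 1 / (1 + 10^+0.16 + 10^-3.63)
   = 1 / (1 + 1.4454 + 0.00023442) = 1/2.4457 = 0.4089
[CO2*] = α₀ × DIC = 0.4089 × 3.66 = 1.497 mmol/L
pCO2 = [CO2*]/KH = 1.497×10^-3 / 3.890×10^-2 = 3.85×10^4 μatm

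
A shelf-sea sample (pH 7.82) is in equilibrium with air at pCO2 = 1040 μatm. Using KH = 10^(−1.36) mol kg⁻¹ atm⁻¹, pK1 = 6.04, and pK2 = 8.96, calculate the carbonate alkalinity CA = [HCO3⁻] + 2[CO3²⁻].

[CO2*] = KH · pCO2 = 10^(−1.36) × 1040×10^-6 = 4.540×10^-5 mol/kg
α₀ = 1/(1 + K1/[H⁺] + K1K2/[H⁺]²) = 1/(1 + 10^+1.78 + 10^+0.64) = 0.01524
DIC = [CO2*]/α₀ = 4.540×10^-5 / 0.01524 = 2.979 mmol/kg
CA = (α₁ + 2α₂)·DIC = (0.9182 + 2×0.06652) × 2.979 = 3.13 mmol/kg

CA = 3.13 mmol/kg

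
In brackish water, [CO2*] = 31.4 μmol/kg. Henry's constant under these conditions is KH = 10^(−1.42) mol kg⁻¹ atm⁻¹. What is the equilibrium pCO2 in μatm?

pCO2 = 826 μatm

KH = 10^(−1.42) = 3.802×10^-2 mol kg⁻¹ atm⁻¹
pCO2 = [CO2*]/KH = 31.4×10^-6 / 3.802×10^-2 = 8.26×10^-4 atm = 826 μatm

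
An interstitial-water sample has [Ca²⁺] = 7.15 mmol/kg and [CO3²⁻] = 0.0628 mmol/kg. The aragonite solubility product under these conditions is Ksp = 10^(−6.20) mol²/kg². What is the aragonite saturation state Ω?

Ksp = 10^(−6.20) = 6.310×10^-7
Ω = [Ca²⁺][CO3²⁻]/Ksp = (7.15×10^-3)(0.0628×10^-3) / 6.310×10^-7 = 0.712

Ω = 0.712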